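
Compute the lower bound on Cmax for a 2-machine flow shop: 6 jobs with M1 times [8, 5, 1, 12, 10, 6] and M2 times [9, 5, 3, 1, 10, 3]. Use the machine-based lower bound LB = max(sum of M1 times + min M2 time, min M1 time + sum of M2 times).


LB1 = sum(M1 times) + min(M2 times) = 42 + 1 = 43
LB2 = min(M1 times) + sum(M2 times) = 1 + 31 = 32
Lower bound = max(LB1, LB2) = max(43, 32) = 43

43


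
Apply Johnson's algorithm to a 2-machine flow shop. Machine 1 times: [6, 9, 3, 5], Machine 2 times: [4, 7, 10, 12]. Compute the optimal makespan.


Apply Johnson's rule:
  Group 1 (a <= b): [(3, 3, 10), (4, 5, 12)]
  Group 2 (a > b): [(2, 9, 7), (1, 6, 4)]
Optimal job order: [3, 4, 2, 1]
Schedule:
  Job 3: M1 done at 3, M2 done at 13
  Job 4: M1 done at 8, M2 done at 25
  Job 2: M1 done at 17, M2 done at 32
  Job 1: M1 done at 23, M2 done at 36
Makespan = 36

36


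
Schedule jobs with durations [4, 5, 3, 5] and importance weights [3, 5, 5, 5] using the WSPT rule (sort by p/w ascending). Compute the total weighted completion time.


Compute p/w ratios and sort ascending (WSPT): [(3, 5), (5, 5), (5, 5), (4, 3)]
Compute weighted completion times:
  Job (p=3,w=5): C=3, w*C=5*3=15
  Job (p=5,w=5): C=8, w*C=5*8=40
  Job (p=5,w=5): C=13, w*C=5*13=65
  Job (p=4,w=3): C=17, w*C=3*17=51
Total weighted completion time = 171

171


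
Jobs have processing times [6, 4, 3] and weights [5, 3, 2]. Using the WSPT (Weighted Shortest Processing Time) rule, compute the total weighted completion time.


Compute p/w ratios and sort ascending (WSPT): [(6, 5), (4, 3), (3, 2)]
Compute weighted completion times:
  Job (p=6,w=5): C=6, w*C=5*6=30
  Job (p=4,w=3): C=10, w*C=3*10=30
  Job (p=3,w=2): C=13, w*C=2*13=26
Total weighted completion time = 86

86


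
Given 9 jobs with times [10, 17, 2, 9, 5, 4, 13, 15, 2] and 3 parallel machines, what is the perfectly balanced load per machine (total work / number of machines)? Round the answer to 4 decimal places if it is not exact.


Total processing time = 10 + 17 + 2 + 9 + 5 + 4 + 13 + 15 + 2 = 77
Number of machines = 3
Ideal balanced load = 77 / 3 = 25.6667

25.6667


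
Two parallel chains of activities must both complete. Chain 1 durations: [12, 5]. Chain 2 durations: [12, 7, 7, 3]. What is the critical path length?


Path A total = 12 + 5 = 17
Path B total = 12 + 7 + 7 + 3 = 29
Critical path = longest path = max(17, 29) = 29

29


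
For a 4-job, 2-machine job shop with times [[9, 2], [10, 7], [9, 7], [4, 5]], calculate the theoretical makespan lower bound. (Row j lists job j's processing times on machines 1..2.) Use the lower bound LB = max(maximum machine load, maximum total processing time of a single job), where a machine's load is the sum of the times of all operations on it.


Machine loads:
  Machine 1: 9 + 10 + 9 + 4 = 32
  Machine 2: 2 + 7 + 7 + 5 = 21
Max machine load = 32
Job totals:
  Job 1: 11
  Job 2: 17
  Job 3: 16
  Job 4: 9
Max job total = 17
Lower bound = max(32, 17) = 32

32


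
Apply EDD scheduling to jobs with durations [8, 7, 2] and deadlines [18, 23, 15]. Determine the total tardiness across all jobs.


Sort by due date (EDD order): [(2, 15), (8, 18), (7, 23)]
Compute completion times and tardiness:
  Job 1: p=2, d=15, C=2, tardiness=max(0,2-15)=0
  Job 2: p=8, d=18, C=10, tardiness=max(0,10-18)=0
  Job 3: p=7, d=23, C=17, tardiness=max(0,17-23)=0
Total tardiness = 0

0


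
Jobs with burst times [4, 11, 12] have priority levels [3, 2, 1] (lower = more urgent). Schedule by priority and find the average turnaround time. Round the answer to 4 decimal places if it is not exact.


Sort by priority (ascending = highest first):
Order: [(1, 12), (2, 11), (3, 4)]
Completion times:
  Priority 1, burst=12, C=12
  Priority 2, burst=11, C=23
  Priority 3, burst=4, C=27
Average turnaround = 62/3 = 20.6667

20.6667


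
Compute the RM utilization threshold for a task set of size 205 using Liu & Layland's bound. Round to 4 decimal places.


Compute 2^(1/205) = 1.0033869285
Subtract 1: 1.0033869285 - 1 = 0.0033869285
Multiply by n: 205 * 0.0033869285 = 0.6943203425
Round to 4 dp: 0.6943

0.6943


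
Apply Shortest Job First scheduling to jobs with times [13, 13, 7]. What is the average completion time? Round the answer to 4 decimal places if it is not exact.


SJF order (ascending): [7, 13, 13]
Completion times:
  Job 1: burst=7, C=7
  Job 2: burst=13, C=20
  Job 3: burst=13, C=33
Average completion = 60/3 = 20.0

20.0


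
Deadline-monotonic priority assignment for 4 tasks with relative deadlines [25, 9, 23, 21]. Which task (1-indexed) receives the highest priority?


Sort tasks by relative deadline (ascending):
  Task 2: deadline = 9
  Task 4: deadline = 21
  Task 3: deadline = 23
  Task 1: deadline = 25
Priority order (highest first): [2, 4, 3, 1]
Highest priority task = 2

2


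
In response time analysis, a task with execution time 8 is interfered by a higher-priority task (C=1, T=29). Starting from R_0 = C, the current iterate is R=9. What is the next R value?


R_next = C + ceil(R_prev / T_hp) * C_hp
ceil(9 / 29) = ceil(0.3103) = 1
Interference = 1 * 1 = 1
R_next = 8 + 1 = 9
R_next = R_prev, so the iteration has converged (response time = 9).

9


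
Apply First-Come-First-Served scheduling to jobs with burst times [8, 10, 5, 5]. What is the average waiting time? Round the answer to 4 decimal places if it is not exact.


FCFS order (as given): [8, 10, 5, 5]
Waiting times:
  Job 1: wait = 0
  Job 2: wait = 8
  Job 3: wait = 18
  Job 4: wait = 23
Sum of waiting times = 49
Average waiting time = 49/4 = 12.25

12.25


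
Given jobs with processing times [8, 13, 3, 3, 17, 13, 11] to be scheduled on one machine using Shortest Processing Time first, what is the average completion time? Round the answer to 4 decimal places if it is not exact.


Sort jobs by processing time (SPT order): [3, 3, 8, 11, 13, 13, 17]
Compute completion times sequentially:
  Job 1: processing = 3, completes at 3
  Job 2: processing = 3, completes at 6
  Job 3: processing = 8, completes at 14
  Job 4: processing = 11, completes at 25
  Job 5: processing = 13, completes at 38
  Job 6: processing = 13, completes at 51
  Job 7: processing = 17, completes at 68
Sum of completion times = 205
Average completion time = 205/7 = 29.2857

29.2857


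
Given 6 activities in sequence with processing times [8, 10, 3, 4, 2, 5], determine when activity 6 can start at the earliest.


Activity 6 starts after activities 1 through 5 complete.
Predecessor durations: [8, 10, 3, 4, 2]
ES = 8 + 10 + 3 + 4 + 2 = 27

27


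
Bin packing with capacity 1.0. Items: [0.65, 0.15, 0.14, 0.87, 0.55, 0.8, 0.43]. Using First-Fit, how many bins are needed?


Place items sequentially using First-Fit:
  Item 0.65 -> new Bin 1
  Item 0.15 -> Bin 1 (now 0.8)
  Item 0.14 -> Bin 1 (now 0.94)
  Item 0.87 -> new Bin 2
  Item 0.55 -> new Bin 3
  Item 0.8 -> new Bin 4
  Item 0.43 -> Bin 3 (now 0.98)
Total bins used = 4

4


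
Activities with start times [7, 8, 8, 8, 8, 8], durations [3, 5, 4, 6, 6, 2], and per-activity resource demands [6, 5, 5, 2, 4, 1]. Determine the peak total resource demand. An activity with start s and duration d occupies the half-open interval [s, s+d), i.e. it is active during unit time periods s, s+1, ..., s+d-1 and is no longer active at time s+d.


Each activity i is active on [start_i, start_i + duration_i).
Compute total resource usage per time slot:
  t=0: active resources = [], total = 0
  t=1: active resources = [], total = 0
  t=2: active resources = [], total = 0
  t=3: active resources = [], total = 0
  t=4: active resources = [], total = 0
  t=5: active resources = [], total = 0
  t=6: active resources = [], total = 0
  t=7: active resources = [6], total = 6
  t=8: active resources = [6, 5, 5, 2, 4, 1], total = 23
  t=9: active resources = [6, 5, 5, 2, 4, 1], total = 23
  t=10: active resources = [5, 5, 2, 4], total = 16
  t=11: active resources = [5, 5, 2, 4], total = 16
  t=12: active resources = [5, 2, 4], total = 11
  t=13: active resources = [2, 4], total = 6
Peak resource demand = 23

23


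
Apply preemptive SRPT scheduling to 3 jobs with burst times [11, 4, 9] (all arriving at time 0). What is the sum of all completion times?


Since all jobs arrive at t=0, SRPT equals SPT ordering.
SPT order: [4, 9, 11]
Completion times:
  Job 1: p=4, C=4
  Job 2: p=9, C=13
  Job 3: p=11, C=24
Total completion time = 4 + 13 + 24 = 41

41


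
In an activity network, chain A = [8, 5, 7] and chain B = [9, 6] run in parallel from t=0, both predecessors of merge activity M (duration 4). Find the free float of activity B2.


ES(B2) = sum of predecessors on chain B = 9
EF(B2) = ES + duration = 9 + 6 = 15
Successor of B2 is M. ES(M) = max(sum(A), sum(B)) = max(20, 15) = 20
Free float = ES(successor) - EF(current) = 20 - 15 = 5

5


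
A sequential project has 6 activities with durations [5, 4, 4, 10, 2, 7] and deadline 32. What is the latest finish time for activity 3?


LF(activity 3) = deadline - sum of successor durations
Successors: activities 4 through 6 with durations [10, 2, 7]
Sum of successor durations = 19
LF = 32 - 19 = 13

13


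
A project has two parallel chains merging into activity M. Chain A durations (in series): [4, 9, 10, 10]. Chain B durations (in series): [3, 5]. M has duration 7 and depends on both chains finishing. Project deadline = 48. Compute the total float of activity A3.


Forward pass: ES(A3) = sum of predecessors on chain A = 13
EF = ES + duration = 13 + 10 = 23
Backward pass: LF(M) = deadline = 48; LS(M) = 48 - 7 = 41
LF(A3) = LS(M) - sum(successors on chain A) = 41 - 10 = 31
LS = LF - duration = 31 - 10 = 21
Total float = LS - ES = 21 - 13 = 8

8


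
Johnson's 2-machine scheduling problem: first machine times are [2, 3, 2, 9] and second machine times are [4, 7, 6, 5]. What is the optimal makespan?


Apply Johnson's rule:
  Group 1 (a <= b): [(1, 2, 4), (3, 2, 6), (2, 3, 7)]
  Group 2 (a > b): [(4, 9, 5)]
Optimal job order: [1, 3, 2, 4]
Schedule:
  Job 1: M1 done at 2, M2 done at 6
  Job 3: M1 done at 4, M2 done at 12
  Job 2: M1 done at 7, M2 done at 19
  Job 4: M1 done at 16, M2 done at 24
Makespan = 24

24


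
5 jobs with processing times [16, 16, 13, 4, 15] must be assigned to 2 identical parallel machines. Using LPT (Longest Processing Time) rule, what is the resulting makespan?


Sort jobs in decreasing order (LPT): [16, 16, 15, 13, 4]
Assign each job to the least loaded machine:
  Machine 1: jobs [16, 15], load = 31
  Machine 2: jobs [16, 13, 4], load = 33
Makespan = max load = 33

33


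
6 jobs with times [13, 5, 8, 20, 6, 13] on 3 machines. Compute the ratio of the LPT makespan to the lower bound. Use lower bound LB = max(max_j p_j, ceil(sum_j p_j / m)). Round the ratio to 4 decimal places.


LPT order: [20, 13, 13, 8, 6, 5]
Machine loads after assignment: [20, 21, 24]
LPT makespan = 24
Lower bound = max(max_job, ceil(total/3)) = max(20, 22) = 22
Ratio = 24 / 22 = 1.0909

1.0909


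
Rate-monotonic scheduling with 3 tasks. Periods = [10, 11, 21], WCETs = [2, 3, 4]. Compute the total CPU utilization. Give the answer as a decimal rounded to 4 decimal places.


Compute individual utilizations (exact fractions):
  Task 1: C/T = 2/10 = 1/5 (approx. 0.2)
  Task 2: C/T = 3/11 (approx. 0.2727)
  Task 3: C/T = 4/21 (approx. 0.1905)
Total utilization U = 1/5 + 3/11 + 4/21 = 766/1155
Rounded to 4 decimal places: U = 0.6632
RM (Liu & Layland) bound for 3 tasks = 0.779763; compare with U = 766/1155 (approx. 0.663203)
U <= bound, so schedulable by RM sufficient condition.

0.6632


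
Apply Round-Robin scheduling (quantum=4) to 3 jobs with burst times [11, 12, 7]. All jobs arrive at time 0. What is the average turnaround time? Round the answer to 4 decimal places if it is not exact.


Time quantum = 4
Execution trace:
  J1 runs 4 units, time = 4
  J2 runs 4 units, time = 8
  J3 runs 4 units, time = 12
  J1 runs 4 units, time = 16
  J2 runs 4 units, time = 20
  J3 runs 3 units, time = 23
  J1 runs 3 units, time = 26
  J2 runs 4 units, time = 30
Finish times: [26, 30, 23]
Average turnaround = 79/3 = 26.3333

26.3333


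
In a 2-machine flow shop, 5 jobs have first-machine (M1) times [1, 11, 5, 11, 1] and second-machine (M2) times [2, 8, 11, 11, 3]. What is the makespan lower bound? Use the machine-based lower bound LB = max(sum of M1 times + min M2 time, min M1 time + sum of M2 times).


LB1 = sum(M1 times) + min(M2 times) = 29 + 2 = 31
LB2 = min(M1 times) + sum(M2 times) = 1 + 35 = 36
Lower bound = max(LB1, LB2) = max(31, 36) = 36

36


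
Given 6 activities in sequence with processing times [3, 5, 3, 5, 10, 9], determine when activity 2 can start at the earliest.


Activity 2 starts after activities 1 through 1 complete.
Predecessor durations: [3]
ES = 3 = 3

3


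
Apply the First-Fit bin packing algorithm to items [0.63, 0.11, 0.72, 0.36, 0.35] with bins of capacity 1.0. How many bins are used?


Place items sequentially using First-Fit:
  Item 0.63 -> new Bin 1
  Item 0.11 -> Bin 1 (now 0.74)
  Item 0.72 -> new Bin 2
  Item 0.36 -> new Bin 3
  Item 0.35 -> Bin 3 (now 0.71)
Total bins used = 3

3


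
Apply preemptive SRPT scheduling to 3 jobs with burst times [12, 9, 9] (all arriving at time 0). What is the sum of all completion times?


Since all jobs arrive at t=0, SRPT equals SPT ordering.
SPT order: [9, 9, 12]
Completion times:
  Job 1: p=9, C=9
  Job 2: p=9, C=18
  Job 3: p=12, C=30
Total completion time = 9 + 18 + 30 = 57

57


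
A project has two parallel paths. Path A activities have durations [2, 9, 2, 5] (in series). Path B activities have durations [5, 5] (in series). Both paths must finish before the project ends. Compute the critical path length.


Path A total = 2 + 9 + 2 + 5 = 18
Path B total = 5 + 5 = 10
Critical path = longest path = max(18, 10) = 18

18


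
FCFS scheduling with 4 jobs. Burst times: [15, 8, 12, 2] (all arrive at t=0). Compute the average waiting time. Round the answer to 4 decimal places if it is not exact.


FCFS order (as given): [15, 8, 12, 2]
Waiting times:
  Job 1: wait = 0
  Job 2: wait = 15
  Job 3: wait = 23
  Job 4: wait = 35
Sum of waiting times = 73
Average waiting time = 73/4 = 18.25

18.25


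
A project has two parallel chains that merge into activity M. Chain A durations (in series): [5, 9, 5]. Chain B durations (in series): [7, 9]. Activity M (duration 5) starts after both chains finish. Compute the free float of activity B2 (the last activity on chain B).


ES(B2) = sum of predecessors on chain B = 7
EF(B2) = ES + duration = 7 + 9 = 16
Successor of B2 is M. ES(M) = max(sum(A), sum(B)) = max(19, 16) = 19
Free float = ES(successor) - EF(current) = 19 - 16 = 3

3


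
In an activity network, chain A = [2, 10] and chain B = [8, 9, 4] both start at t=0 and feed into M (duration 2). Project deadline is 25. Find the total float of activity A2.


Forward pass: ES(A2) = sum of predecessors on chain A = 2
EF = ES + duration = 2 + 10 = 12
Backward pass: LF(M) = deadline = 25; LS(M) = 25 - 2 = 23
LF(A2) = LS(M) - sum(successors on chain A) = 23 - 0 = 23
LS = LF - duration = 23 - 10 = 13
Total float = LS - ES = 13 - 2 = 11

11


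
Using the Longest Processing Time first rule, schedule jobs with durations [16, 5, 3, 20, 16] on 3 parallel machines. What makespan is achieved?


Sort jobs in decreasing order (LPT): [20, 16, 16, 5, 3]
Assign each job to the least loaded machine:
  Machine 1: jobs [20], load = 20
  Machine 2: jobs [16, 5], load = 21
  Machine 3: jobs [16, 3], load = 19
Makespan = max load = 21

21


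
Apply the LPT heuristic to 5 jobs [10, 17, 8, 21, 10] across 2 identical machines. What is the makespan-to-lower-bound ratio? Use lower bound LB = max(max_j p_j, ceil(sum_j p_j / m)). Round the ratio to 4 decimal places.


LPT order: [21, 17, 10, 10, 8]
Machine loads after assignment: [31, 35]
LPT makespan = 35
Lower bound = max(max_job, ceil(total/2)) = max(21, 33) = 33
Ratio = 35 / 33 = 1.0606

1.0606


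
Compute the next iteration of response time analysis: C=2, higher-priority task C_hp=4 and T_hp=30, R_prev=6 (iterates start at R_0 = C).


R_next = C + ceil(R_prev / T_hp) * C_hp
ceil(6 / 30) = ceil(0.2) = 1
Interference = 1 * 4 = 4
R_next = 2 + 4 = 6
R_next = R_prev, so the iteration has converged (response time = 6).

6


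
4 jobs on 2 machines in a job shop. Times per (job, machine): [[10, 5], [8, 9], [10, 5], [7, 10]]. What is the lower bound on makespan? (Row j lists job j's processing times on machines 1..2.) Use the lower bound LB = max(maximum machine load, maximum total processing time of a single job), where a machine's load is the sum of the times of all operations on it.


Machine loads:
  Machine 1: 10 + 8 + 10 + 7 = 35
  Machine 2: 5 + 9 + 5 + 10 = 29
Max machine load = 35
Job totals:
  Job 1: 15
  Job 2: 17
  Job 3: 15
  Job 4: 17
Max job total = 17
Lower bound = max(35, 17) = 35

35


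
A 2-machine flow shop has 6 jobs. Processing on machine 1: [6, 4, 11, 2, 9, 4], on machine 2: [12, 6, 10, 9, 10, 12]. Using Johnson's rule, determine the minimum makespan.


Apply Johnson's rule:
  Group 1 (a <= b): [(4, 2, 9), (2, 4, 6), (6, 4, 12), (1, 6, 12), (5, 9, 10)]
  Group 2 (a > b): [(3, 11, 10)]
Optimal job order: [4, 2, 6, 1, 5, 3]
Schedule:
  Job 4: M1 done at 2, M2 done at 11
  Job 2: M1 done at 6, M2 done at 17
  Job 6: M1 done at 10, M2 done at 29
  Job 1: M1 done at 16, M2 done at 41
  Job 5: M1 done at 25, M2 done at 51
  Job 3: M1 done at 36, M2 done at 61
Makespan = 61

61


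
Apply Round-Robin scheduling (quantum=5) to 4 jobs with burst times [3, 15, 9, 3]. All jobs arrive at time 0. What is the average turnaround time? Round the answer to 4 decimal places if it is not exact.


Time quantum = 5
Execution trace:
  J1 runs 3 units, time = 3
  J2 runs 5 units, time = 8
  J3 runs 5 units, time = 13
  J4 runs 3 units, time = 16
  J2 runs 5 units, time = 21
  J3 runs 4 units, time = 25
  J2 runs 5 units, time = 30
Finish times: [3, 30, 25, 16]
Average turnaround = 74/4 = 18.5

18.5


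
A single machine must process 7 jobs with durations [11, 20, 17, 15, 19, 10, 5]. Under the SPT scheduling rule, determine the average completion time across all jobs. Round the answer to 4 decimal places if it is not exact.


Sort jobs by processing time (SPT order): [5, 10, 11, 15, 17, 19, 20]
Compute completion times sequentially:
  Job 1: processing = 5, completes at 5
  Job 2: processing = 10, completes at 15
  Job 3: processing = 11, completes at 26
  Job 4: processing = 15, completes at 41
  Job 5: processing = 17, completes at 58
  Job 6: processing = 19, completes at 77
  Job 7: processing = 20, completes at 97
Sum of completion times = 319
Average completion time = 319/7 = 45.5714

45.5714


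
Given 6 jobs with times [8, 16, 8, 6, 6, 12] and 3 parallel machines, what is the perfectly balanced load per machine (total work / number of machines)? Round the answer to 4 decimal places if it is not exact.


Total processing time = 8 + 16 + 8 + 6 + 6 + 12 = 56
Number of machines = 3
Ideal balanced load = 56 / 3 = 18.6667

18.6667


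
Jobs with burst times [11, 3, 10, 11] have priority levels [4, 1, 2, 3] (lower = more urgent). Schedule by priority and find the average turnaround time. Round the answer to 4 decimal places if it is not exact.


Sort by priority (ascending = highest first):
Order: [(1, 3), (2, 10), (3, 11), (4, 11)]
Completion times:
  Priority 1, burst=3, C=3
  Priority 2, burst=10, C=13
  Priority 3, burst=11, C=24
  Priority 4, burst=11, C=35
Average turnaround = 75/4 = 18.75

18.75


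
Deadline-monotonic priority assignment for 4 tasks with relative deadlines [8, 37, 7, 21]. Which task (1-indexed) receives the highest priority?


Sort tasks by relative deadline (ascending):
  Task 3: deadline = 7
  Task 1: deadline = 8
  Task 4: deadline = 21
  Task 2: deadline = 37
Priority order (highest first): [3, 1, 4, 2]
Highest priority task = 3

3


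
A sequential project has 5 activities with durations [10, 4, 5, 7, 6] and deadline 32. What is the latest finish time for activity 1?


LF(activity 1) = deadline - sum of successor durations
Successors: activities 2 through 5 with durations [4, 5, 7, 6]
Sum of successor durations = 22
LF = 32 - 22 = 10

10


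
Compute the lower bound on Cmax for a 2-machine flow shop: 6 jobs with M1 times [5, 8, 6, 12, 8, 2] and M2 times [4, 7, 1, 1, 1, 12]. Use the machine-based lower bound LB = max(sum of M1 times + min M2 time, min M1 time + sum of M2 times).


LB1 = sum(M1 times) + min(M2 times) = 41 + 1 = 42
LB2 = min(M1 times) + sum(M2 times) = 2 + 26 = 28
Lower bound = max(LB1, LB2) = max(42, 28) = 42

42


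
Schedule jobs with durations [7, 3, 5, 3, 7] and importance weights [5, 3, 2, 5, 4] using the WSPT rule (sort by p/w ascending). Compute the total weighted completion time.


Compute p/w ratios and sort ascending (WSPT): [(3, 5), (3, 3), (7, 5), (7, 4), (5, 2)]
Compute weighted completion times:
  Job (p=3,w=5): C=3, w*C=5*3=15
  Job (p=3,w=3): C=6, w*C=3*6=18
  Job (p=7,w=5): C=13, w*C=5*13=65
  Job (p=7,w=4): C=20, w*C=4*20=80
  Job (p=5,w=2): C=25, w*C=2*25=50
Total weighted completion time = 228

228


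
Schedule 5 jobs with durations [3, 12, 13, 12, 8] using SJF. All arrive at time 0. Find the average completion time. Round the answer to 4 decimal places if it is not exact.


SJF order (ascending): [3, 8, 12, 12, 13]
Completion times:
  Job 1: burst=3, C=3
  Job 2: burst=8, C=11
  Job 3: burst=12, C=23
  Job 4: burst=12, C=35
  Job 5: burst=13, C=48
Average completion = 120/5 = 24.0

24.0


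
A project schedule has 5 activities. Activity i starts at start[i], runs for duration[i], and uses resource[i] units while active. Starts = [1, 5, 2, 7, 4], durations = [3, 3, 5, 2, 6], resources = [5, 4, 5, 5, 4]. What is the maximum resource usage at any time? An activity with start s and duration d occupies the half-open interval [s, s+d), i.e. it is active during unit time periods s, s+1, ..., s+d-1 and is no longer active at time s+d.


Each activity i is active on [start_i, start_i + duration_i).
Compute total resource usage per time slot:
  t=0: active resources = [], total = 0
  t=1: active resources = [5], total = 5
  t=2: active resources = [5, 5], total = 10
  t=3: active resources = [5, 5], total = 10
  t=4: active resources = [5, 4], total = 9
  t=5: active resources = [4, 5, 4], total = 13
  t=6: active resources = [4, 5, 4], total = 13
  t=7: active resources = [4, 5, 4], total = 13
  t=8: active resources = [5, 4], total = 9
  t=9: active resources = [4], total = 4
Peak resource demand = 13

13


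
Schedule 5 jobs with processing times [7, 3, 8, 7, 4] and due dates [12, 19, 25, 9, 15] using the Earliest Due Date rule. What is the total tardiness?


Sort by due date (EDD order): [(7, 9), (7, 12), (4, 15), (3, 19), (8, 25)]
Compute completion times and tardiness:
  Job 1: p=7, d=9, C=7, tardiness=max(0,7-9)=0
  Job 2: p=7, d=12, C=14, tardiness=max(0,14-12)=2
  Job 3: p=4, d=15, C=18, tardiness=max(0,18-15)=3
  Job 4: p=3, d=19, C=21, tardiness=max(0,21-19)=2
  Job 5: p=8, d=25, C=29, tardiness=max(0,29-25)=4
Total tardiness = 11

11


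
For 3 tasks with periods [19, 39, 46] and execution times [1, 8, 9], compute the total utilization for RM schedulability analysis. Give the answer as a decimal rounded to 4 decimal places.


Compute individual utilizations (exact fractions):
  Task 1: C/T = 1/19 (approx. 0.0526)
  Task 2: C/T = 8/39 (approx. 0.2051)
  Task 3: C/T = 9/46 (approx. 0.1957)
Total utilization U = 1/19 + 8/39 + 9/46 = 15455/34086
Rounded to 4 decimal places: U = 0.4534
RM (Liu & Layland) bound for 3 tasks = 0.779763; compare with U = 15455/34086 (approx. 0.453412)
U <= bound, so schedulable by RM sufficient condition.

0.4534


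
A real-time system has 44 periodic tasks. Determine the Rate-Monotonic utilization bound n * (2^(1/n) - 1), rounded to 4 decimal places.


Compute 2^(1/44) = 1.0158780831
Subtract 1: 1.0158780831 - 1 = 0.0158780831
Multiply by n: 44 * 0.0158780831 = 0.6986356564
Round to 4 dp: 0.6986

0.6986


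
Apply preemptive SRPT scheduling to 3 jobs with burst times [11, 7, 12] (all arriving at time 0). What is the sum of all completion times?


Since all jobs arrive at t=0, SRPT equals SPT ordering.
SPT order: [7, 11, 12]
Completion times:
  Job 1: p=7, C=7
  Job 2: p=11, C=18
  Job 3: p=12, C=30
Total completion time = 7 + 18 + 30 = 55

55


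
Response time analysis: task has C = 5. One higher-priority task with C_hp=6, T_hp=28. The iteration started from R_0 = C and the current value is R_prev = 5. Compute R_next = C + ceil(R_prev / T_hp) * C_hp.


R_next = C + ceil(R_prev / T_hp) * C_hp
ceil(5 / 28) = ceil(0.1786) = 1
Interference = 1 * 6 = 6
R_next = 5 + 6 = 11

11


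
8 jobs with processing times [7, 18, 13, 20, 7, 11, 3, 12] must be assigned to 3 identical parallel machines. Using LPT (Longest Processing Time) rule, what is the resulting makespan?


Sort jobs in decreasing order (LPT): [20, 18, 13, 12, 11, 7, 7, 3]
Assign each job to the least loaded machine:
  Machine 1: jobs [20, 7, 3], load = 30
  Machine 2: jobs [18, 11], load = 29
  Machine 3: jobs [13, 12, 7], load = 32
Makespan = max load = 32

32


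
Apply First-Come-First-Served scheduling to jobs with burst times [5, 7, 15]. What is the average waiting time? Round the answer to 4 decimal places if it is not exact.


FCFS order (as given): [5, 7, 15]
Waiting times:
  Job 1: wait = 0
  Job 2: wait = 5
  Job 3: wait = 12
Sum of waiting times = 17
Average waiting time = 17/3 = 5.6667

5.6667


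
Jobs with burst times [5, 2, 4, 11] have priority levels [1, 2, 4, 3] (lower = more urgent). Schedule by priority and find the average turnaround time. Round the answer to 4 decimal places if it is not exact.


Sort by priority (ascending = highest first):
Order: [(1, 5), (2, 2), (3, 11), (4, 4)]
Completion times:
  Priority 1, burst=5, C=5
  Priority 2, burst=2, C=7
  Priority 3, burst=11, C=18
  Priority 4, burst=4, C=22
Average turnaround = 52/4 = 13.0

13.0


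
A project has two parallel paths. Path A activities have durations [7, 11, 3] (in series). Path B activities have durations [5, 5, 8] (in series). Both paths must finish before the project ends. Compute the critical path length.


Path A total = 7 + 11 + 3 = 21
Path B total = 5 + 5 + 8 = 18
Critical path = longest path = max(21, 18) = 21

21


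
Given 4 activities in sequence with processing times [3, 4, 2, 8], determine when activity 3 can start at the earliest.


Activity 3 starts after activities 1 through 2 complete.
Predecessor durations: [3, 4]
ES = 3 + 4 = 7

7


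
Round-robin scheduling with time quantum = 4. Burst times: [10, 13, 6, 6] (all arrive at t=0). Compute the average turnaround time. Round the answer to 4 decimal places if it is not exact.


Time quantum = 4
Execution trace:
  J1 runs 4 units, time = 4
  J2 runs 4 units, time = 8
  J3 runs 4 units, time = 12
  J4 runs 4 units, time = 16
  J1 runs 4 units, time = 20
  J2 runs 4 units, time = 24
  J3 runs 2 units, time = 26
  J4 runs 2 units, time = 28
  J1 runs 2 units, time = 30
  J2 runs 4 units, time = 34
  J2 runs 1 units, time = 35
Finish times: [30, 35, 26, 28]
Average turnaround = 119/4 = 29.75

29.75


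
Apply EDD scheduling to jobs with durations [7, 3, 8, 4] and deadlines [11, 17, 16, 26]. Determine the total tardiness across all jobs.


Sort by due date (EDD order): [(7, 11), (8, 16), (3, 17), (4, 26)]
Compute completion times and tardiness:
  Job 1: p=7, d=11, C=7, tardiness=max(0,7-11)=0
  Job 2: p=8, d=16, C=15, tardiness=max(0,15-16)=0
  Job 3: p=3, d=17, C=18, tardiness=max(0,18-17)=1
  Job 4: p=4, d=26, C=22, tardiness=max(0,22-26)=0
Total tardiness = 1

1


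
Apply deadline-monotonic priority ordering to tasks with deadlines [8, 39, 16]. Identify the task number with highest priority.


Sort tasks by relative deadline (ascending):
  Task 1: deadline = 8
  Task 3: deadline = 16
  Task 2: deadline = 39
Priority order (highest first): [1, 3, 2]
Highest priority task = 1

1


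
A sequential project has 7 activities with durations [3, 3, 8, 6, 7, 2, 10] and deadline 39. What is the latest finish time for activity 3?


LF(activity 3) = deadline - sum of successor durations
Successors: activities 4 through 7 with durations [6, 7, 2, 10]
Sum of successor durations = 25
LF = 39 - 25 = 14

14


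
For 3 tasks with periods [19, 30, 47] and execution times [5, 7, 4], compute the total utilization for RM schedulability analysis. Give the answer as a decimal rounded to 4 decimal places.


Compute individual utilizations (exact fractions):
  Task 1: C/T = 5/19 (approx. 0.2632)
  Task 2: C/T = 7/30 (approx. 0.2333)
  Task 3: C/T = 4/47 (approx. 0.0851)
Total utilization U = 5/19 + 7/30 + 4/47 = 15581/26790
Rounded to 4 decimal places: U = 0.5816
RM (Liu & Layland) bound for 3 tasks = 0.779763; compare with U = 15581/26790 (approx. 0.581598)
U <= bound, so schedulable by RM sufficient condition.

0.5816


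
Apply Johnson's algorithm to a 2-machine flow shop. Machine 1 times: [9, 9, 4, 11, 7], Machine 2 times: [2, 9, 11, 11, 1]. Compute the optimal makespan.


Apply Johnson's rule:
  Group 1 (a <= b): [(3, 4, 11), (2, 9, 9), (4, 11, 11)]
  Group 2 (a > b): [(1, 9, 2), (5, 7, 1)]
Optimal job order: [3, 2, 4, 1, 5]
Schedule:
  Job 3: M1 done at 4, M2 done at 15
  Job 2: M1 done at 13, M2 done at 24
  Job 4: M1 done at 24, M2 done at 35
  Job 1: M1 done at 33, M2 done at 37
  Job 5: M1 done at 40, M2 done at 41
Makespan = 41

41


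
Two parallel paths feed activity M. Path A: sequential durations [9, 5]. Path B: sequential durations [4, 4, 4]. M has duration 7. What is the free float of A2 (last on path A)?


ES(A2) = sum of predecessors on chain A = 9
EF(A2) = ES + duration = 9 + 5 = 14
Successor of A2 is M. ES(M) = max(sum(A), sum(B)) = max(14, 12) = 14
Free float = ES(successor) - EF(current) = 14 - 14 = 0

0


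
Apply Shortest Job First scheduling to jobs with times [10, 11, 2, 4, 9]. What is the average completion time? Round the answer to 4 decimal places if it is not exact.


SJF order (ascending): [2, 4, 9, 10, 11]
Completion times:
  Job 1: burst=2, C=2
  Job 2: burst=4, C=6
  Job 3: burst=9, C=15
  Job 4: burst=10, C=25
  Job 5: burst=11, C=36
Average completion = 84/5 = 16.8

16.8


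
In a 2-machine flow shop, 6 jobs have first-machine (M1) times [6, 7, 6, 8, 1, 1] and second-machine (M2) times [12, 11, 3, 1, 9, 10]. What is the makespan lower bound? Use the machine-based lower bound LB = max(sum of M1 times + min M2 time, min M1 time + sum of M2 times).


LB1 = sum(M1 times) + min(M2 times) = 29 + 1 = 30
LB2 = min(M1 times) + sum(M2 times) = 1 + 46 = 47
Lower bound = max(LB1, LB2) = max(30, 47) = 47

47


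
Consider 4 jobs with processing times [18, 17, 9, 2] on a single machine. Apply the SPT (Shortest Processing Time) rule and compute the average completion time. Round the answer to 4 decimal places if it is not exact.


Sort jobs by processing time (SPT order): [2, 9, 17, 18]
Compute completion times sequentially:
  Job 1: processing = 2, completes at 2
  Job 2: processing = 9, completes at 11
  Job 3: processing = 17, completes at 28
  Job 4: processing = 18, completes at 46
Sum of completion times = 87
Average completion time = 87/4 = 21.75

21.75


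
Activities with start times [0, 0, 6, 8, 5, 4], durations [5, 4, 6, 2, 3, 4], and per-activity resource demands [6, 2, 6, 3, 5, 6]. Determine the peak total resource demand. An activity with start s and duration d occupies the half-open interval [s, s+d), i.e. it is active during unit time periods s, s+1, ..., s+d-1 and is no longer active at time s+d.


Each activity i is active on [start_i, start_i + duration_i).
Compute total resource usage per time slot:
  t=0: active resources = [6, 2], total = 8
  t=1: active resources = [6, 2], total = 8
  t=2: active resources = [6, 2], total = 8
  t=3: active resources = [6, 2], total = 8
  t=4: active resources = [6, 6], total = 12
  t=5: active resources = [5, 6], total = 11
  t=6: active resources = [6, 5, 6], total = 17
  t=7: active resources = [6, 5, 6], total = 17
  t=8: active resources = [6, 3], total = 9
  t=9: active resources = [6, 3], total = 9
  t=10: active resources = [6], total = 6
  t=11: active resources = [6], total = 6
Peak resource demand = 17

17


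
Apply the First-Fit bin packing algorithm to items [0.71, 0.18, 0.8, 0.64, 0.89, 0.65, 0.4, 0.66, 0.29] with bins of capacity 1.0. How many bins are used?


Place items sequentially using First-Fit:
  Item 0.71 -> new Bin 1
  Item 0.18 -> Bin 1 (now 0.89)
  Item 0.8 -> new Bin 2
  Item 0.64 -> new Bin 3
  Item 0.89 -> new Bin 4
  Item 0.65 -> new Bin 5
  Item 0.4 -> new Bin 6
  Item 0.66 -> new Bin 7
  Item 0.29 -> Bin 3 (now 0.93)
Total bins used = 7

7


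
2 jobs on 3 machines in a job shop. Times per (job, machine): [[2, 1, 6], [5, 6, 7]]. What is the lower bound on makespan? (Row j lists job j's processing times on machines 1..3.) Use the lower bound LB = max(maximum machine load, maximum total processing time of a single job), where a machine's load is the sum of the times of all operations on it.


Machine loads:
  Machine 1: 2 + 5 = 7
  Machine 2: 1 + 6 = 7
  Machine 3: 6 + 7 = 13
Max machine load = 13
Job totals:
  Job 1: 9
  Job 2: 18
Max job total = 18
Lower bound = max(13, 18) = 18

18


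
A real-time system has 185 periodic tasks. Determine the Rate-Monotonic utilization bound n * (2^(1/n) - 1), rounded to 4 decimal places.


Compute 2^(1/185) = 1.0037537693
Subtract 1: 1.0037537693 - 1 = 0.0037537693
Multiply by n: 185 * 0.0037537693 = 0.6944473205
Round to 4 dp: 0.6944

0.6944


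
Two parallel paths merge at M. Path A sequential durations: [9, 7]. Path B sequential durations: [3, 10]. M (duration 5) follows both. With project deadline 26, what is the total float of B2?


Forward pass: ES(B2) = sum of predecessors on chain B = 3
EF = ES + duration = 3 + 10 = 13
Backward pass: LF(M) = deadline = 26; LS(M) = 26 - 5 = 21
LF(B2) = LS(M) - sum(successors on chain B) = 21 - 0 = 21
LS = LF - duration = 21 - 10 = 11
Total float = LS - ES = 11 - 3 = 8

8


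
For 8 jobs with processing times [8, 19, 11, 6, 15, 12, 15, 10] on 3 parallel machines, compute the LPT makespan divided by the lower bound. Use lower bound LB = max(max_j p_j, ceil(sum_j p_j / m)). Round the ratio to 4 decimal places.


LPT order: [19, 15, 15, 12, 11, 10, 8, 6]
Machine loads after assignment: [29, 33, 34]
LPT makespan = 34
Lower bound = max(max_job, ceil(total/3)) = max(19, 32) = 32
Ratio = 34 / 32 = 1.0625

1.0625


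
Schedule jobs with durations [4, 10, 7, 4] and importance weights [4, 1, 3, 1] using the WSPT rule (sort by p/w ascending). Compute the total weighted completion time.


Compute p/w ratios and sort ascending (WSPT): [(4, 4), (7, 3), (4, 1), (10, 1)]
Compute weighted completion times:
  Job (p=4,w=4): C=4, w*C=4*4=16
  Job (p=7,w=3): C=11, w*C=3*11=33
  Job (p=4,w=1): C=15, w*C=1*15=15
  Job (p=10,w=1): C=25, w*C=1*25=25
Total weighted completion time = 89

89


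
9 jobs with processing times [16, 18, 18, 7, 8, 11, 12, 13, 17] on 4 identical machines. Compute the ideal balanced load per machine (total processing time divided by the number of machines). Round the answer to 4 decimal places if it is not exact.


Total processing time = 16 + 18 + 18 + 7 + 8 + 11 + 12 + 13 + 17 = 120
Number of machines = 4
Ideal balanced load = 120 / 4 = 30.0

30.0


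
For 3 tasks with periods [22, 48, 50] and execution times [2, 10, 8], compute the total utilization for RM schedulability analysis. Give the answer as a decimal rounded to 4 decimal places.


Compute individual utilizations (exact fractions):
  Task 1: C/T = 2/22 = 1/11 (approx. 0.0909)
  Task 2: C/T = 10/48 = 5/24 (approx. 0.2083)
  Task 3: C/T = 8/50 = 4/25 (approx. 0.16)
Total utilization U = 1/11 + 5/24 + 4/25 = 3031/6600
Rounded to 4 decimal places: U = 0.4592
RM (Liu & Layland) bound for 3 tasks = 0.779763; compare with U = 3031/6600 (approx. 0.459242)
U <= bound, so schedulable by RM sufficient condition.

0.4592


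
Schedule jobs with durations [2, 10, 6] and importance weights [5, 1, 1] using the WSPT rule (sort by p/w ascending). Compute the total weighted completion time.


Compute p/w ratios and sort ascending (WSPT): [(2, 5), (6, 1), (10, 1)]
Compute weighted completion times:
  Job (p=2,w=5): C=2, w*C=5*2=10
  Job (p=6,w=1): C=8, w*C=1*8=8
  Job (p=10,w=1): C=18, w*C=1*18=18
Total weighted completion time = 36

36


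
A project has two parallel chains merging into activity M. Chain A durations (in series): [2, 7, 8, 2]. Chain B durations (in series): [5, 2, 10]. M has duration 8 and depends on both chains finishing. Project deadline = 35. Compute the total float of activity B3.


Forward pass: ES(B3) = sum of predecessors on chain B = 7
EF = ES + duration = 7 + 10 = 17
Backward pass: LF(M) = deadline = 35; LS(M) = 35 - 8 = 27
LF(B3) = LS(M) - sum(successors on chain B) = 27 - 0 = 27
LS = LF - duration = 27 - 10 = 17
Total float = LS - ES = 17 - 7 = 10

10


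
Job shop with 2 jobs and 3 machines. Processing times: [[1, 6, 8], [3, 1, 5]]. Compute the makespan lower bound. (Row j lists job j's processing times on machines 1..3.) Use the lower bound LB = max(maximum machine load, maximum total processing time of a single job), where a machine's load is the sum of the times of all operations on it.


Machine loads:
  Machine 1: 1 + 3 = 4
  Machine 2: 6 + 1 = 7
  Machine 3: 8 + 5 = 13
Max machine load = 13
Job totals:
  Job 1: 15
  Job 2: 9
Max job total = 15
Lower bound = max(13, 15) = 15

15


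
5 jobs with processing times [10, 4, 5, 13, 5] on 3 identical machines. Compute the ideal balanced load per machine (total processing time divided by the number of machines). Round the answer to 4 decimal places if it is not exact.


Total processing time = 10 + 4 + 5 + 13 + 5 = 37
Number of machines = 3
Ideal balanced load = 37 / 3 = 12.3333

12.3333


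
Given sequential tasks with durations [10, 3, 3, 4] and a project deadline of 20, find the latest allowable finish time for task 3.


LF(activity 3) = deadline - sum of successor durations
Successors: activities 4 through 4 with durations [4]
Sum of successor durations = 4
LF = 20 - 4 = 16

16


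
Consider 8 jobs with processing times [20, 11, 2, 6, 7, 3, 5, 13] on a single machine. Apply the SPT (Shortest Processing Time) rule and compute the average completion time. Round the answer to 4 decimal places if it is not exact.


Sort jobs by processing time (SPT order): [2, 3, 5, 6, 7, 11, 13, 20]
Compute completion times sequentially:
  Job 1: processing = 2, completes at 2
  Job 2: processing = 3, completes at 5
  Job 3: processing = 5, completes at 10
  Job 4: processing = 6, completes at 16
  Job 5: processing = 7, completes at 23
  Job 6: processing = 11, completes at 34
  Job 7: processing = 13, completes at 47
  Job 8: processing = 20, completes at 67
Sum of completion times = 204
Average completion time = 204/8 = 25.5

25.5


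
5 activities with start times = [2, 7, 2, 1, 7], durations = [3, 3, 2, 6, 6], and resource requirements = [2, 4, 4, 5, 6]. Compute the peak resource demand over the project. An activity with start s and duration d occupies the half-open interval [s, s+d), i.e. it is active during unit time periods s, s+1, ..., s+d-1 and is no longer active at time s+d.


Each activity i is active on [start_i, start_i + duration_i).
Compute total resource usage per time slot:
  t=0: active resources = [], total = 0
  t=1: active resources = [5], total = 5
  t=2: active resources = [2, 4, 5], total = 11
  t=3: active resources = [2, 4, 5], total = 11
  t=4: active resources = [2, 5], total = 7
  t=5: active resources = [5], total = 5
  t=6: active resources = [5], total = 5
  t=7: active resources = [4, 6], total = 10
  t=8: active resources = [4, 6], total = 10
  t=9: active resources = [4, 6], total = 10
  t=10: active resources = [6], total = 6
  t=11: active resources = [6], total = 6
  t=12: active resources = [6], total = 6
Peak resource demand = 11

11
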